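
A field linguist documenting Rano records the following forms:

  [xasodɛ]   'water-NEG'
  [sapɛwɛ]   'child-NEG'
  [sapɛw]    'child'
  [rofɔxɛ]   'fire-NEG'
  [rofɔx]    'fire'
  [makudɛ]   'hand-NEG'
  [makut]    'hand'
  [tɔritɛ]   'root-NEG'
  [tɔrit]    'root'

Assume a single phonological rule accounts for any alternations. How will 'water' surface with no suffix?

[xasot]

The root 'hand' surfaces as [makudɛ] and [makut], with a stem-final [d] ~ [t] alternation.
If /t/ were underlying and a rule turned it into [d] before the NEG suffix, 'root' would also alternate; but it has [t] in both [tɔritɛ] and [tɔrit].
So /d/ is underlying, and a rule of word-final obstruent devoicing — voiced obstruents become voiceless word-finally — gives [t].
From [xasodɛ] the stem 'water' is /xasod/; word-finally this yields [xasot].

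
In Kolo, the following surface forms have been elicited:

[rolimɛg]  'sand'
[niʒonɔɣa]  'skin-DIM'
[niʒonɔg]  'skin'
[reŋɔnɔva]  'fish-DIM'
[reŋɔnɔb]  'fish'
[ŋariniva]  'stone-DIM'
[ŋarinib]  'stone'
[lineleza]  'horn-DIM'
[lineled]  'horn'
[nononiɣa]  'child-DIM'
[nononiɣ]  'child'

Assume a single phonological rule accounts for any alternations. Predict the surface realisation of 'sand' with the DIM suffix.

[rolimɛɣa]

'skin' shows [ɣ] ~ [g] at the end of the stem ([niʒonɔɣa] vs [niʒonɔg]).
But 'child' keeps [ɣ] in both environments ([nononiɣa], [nononiɣ]), so there is no rule changing /ɣ/ to [g] in isolation.
Therefore /g/ is basic and [ɣ] is derived by intervocalic spirantization (voiced stops become fricatives between vowels).
The one attested form of 'sand', [rolimɛg], shows underlying /rolimɛg/. Applying the same rule between vowels gives [rolimɛɣa].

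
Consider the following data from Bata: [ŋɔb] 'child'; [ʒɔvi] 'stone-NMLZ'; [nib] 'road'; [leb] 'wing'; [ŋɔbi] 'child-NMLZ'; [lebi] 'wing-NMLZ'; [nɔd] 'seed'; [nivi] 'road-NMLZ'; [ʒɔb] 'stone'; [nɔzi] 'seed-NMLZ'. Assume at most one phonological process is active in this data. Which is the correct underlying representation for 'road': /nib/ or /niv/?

The root 'road' surfaces as [nivi] and [nib], with a stem-final [v] ~ [b] alternation.
The stem 'child' ([ŋɔbi], [ŋɔb]) shows [b] unchanged in both environments, so [b] cannot be basic with [v] derived before the NMLZ suffix.
Therefore /v/ is basic and [b] is derived by word-final hardening (voiced fricatives become stops word-finally).

/niv/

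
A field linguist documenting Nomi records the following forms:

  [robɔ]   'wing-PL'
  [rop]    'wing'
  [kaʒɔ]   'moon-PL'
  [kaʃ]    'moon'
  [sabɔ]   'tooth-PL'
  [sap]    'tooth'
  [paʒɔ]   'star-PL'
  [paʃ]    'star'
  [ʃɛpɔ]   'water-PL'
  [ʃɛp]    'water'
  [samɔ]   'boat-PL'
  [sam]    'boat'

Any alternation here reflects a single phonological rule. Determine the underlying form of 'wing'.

/rob/

The root 'wing' surfaces as [robɔ] and [rop], with a stem-final [b] ~ [p] alternation.
The stem 'water' ([ʃɛpɔ], [ʃɛp]) shows [p] unchanged in both environments, so [p] cannot be basic with [b] derived before the PL suffix.
The alternation reflects word-final obstruent devoicing: voiced obstruents become voiceless word-finally. /b/ is underlying.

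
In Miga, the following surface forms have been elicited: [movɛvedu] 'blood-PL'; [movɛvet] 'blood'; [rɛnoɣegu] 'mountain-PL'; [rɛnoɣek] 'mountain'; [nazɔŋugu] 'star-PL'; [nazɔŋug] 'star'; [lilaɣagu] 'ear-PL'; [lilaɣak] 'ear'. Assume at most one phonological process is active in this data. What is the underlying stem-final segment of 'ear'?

The stem for 'ear' ends in [g] in [lilaɣagu] but [k] in [lilaɣak].
If /g/ were underlying and a rule turned it into [k] in isolation, 'star' would also alternate; but it has [g] in both [nazɔŋugu] and [nazɔŋug].
So /k/ is underlying, and a rule of intervocalic voicing — voiceless stops become voiced between vowels — gives [g].

/k/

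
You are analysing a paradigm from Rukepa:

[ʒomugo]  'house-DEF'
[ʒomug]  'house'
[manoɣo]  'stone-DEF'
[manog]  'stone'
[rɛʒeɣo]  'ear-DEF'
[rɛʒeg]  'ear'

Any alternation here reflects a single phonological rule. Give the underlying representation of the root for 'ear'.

'ear' shows [ɣ] ~ [g] at the end of the stem ([rɛʒeɣo] vs [rɛʒeg]).
But 'house' keeps [g] in both environments ([ʒomugo], [ʒomug]), so there is no rule changing /g/ to [ɣ] before the DEF suffix.
The underlying segment must be /ɣ/; voiced fricatives become stops word-finally, yielding [g] there.

/rɛʒeɣ/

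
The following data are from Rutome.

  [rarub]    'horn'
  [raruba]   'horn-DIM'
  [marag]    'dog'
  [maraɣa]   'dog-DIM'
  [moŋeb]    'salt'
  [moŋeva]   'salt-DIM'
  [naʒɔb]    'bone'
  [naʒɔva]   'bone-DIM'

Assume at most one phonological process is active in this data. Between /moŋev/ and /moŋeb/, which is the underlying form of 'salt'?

/moŋev/

In [moŋeb] and [moŋeva] the final segment of 'salt' alternates: [b] ~ [v].
But 'horn' keeps [b] in both environments ([rarub], [raruba]), so there is no rule changing /b/ to [v] before the DIM suffix.
The alternation reflects word-final hardening: voiced fricatives become stops word-finally. /v/ is underlying.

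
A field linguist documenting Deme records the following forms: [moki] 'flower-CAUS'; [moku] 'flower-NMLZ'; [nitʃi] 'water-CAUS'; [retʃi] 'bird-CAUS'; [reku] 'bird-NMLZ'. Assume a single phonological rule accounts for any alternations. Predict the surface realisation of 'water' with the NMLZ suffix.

[niku]

The stem for 'bird' ends in [tʃ] in [retʃi] but [k] in [reku].
Compare 'flower', with invariant [k] in [moki] and [moku]: an analysis with underlying /k/ and a rule producing [tʃ] before the CAUS suffix would wrongly predict alternation here too.
Therefore /tʃ/ is basic and [k] is derived by depalatalization (palato-alveolar /tʃ/ becomes [k] when no front vowel follows).
The one attested form of 'water', [nitʃi], shows underlying /nitʃ/. Applying the same rule when no front vowel follows gives [niku].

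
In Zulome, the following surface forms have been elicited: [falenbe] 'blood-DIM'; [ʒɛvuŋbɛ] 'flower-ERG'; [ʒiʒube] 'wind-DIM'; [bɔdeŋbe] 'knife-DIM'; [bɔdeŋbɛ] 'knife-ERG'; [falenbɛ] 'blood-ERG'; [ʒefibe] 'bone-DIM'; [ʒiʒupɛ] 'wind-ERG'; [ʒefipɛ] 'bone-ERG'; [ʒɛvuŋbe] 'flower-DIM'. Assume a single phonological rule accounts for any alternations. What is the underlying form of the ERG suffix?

/-pɛ/

The ERG morpheme has two allomorphs, [-bɛ] and [-pɛ].
The DIM suffix, which begins with [b], is invariant after every stem; so [b] is not altered by any rule here.
So the underlying form is /-pɛ/, and voiceless stops become voiced after a nasal.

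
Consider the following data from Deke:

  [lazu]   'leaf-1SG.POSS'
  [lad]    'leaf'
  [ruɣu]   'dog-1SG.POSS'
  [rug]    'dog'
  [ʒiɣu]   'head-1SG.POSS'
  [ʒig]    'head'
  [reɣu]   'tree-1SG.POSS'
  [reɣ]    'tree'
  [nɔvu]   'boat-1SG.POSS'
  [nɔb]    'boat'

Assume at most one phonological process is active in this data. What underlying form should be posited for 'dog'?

/rug/

'dog' shows [ɣ] ~ [g] at the end of the stem ([ruɣu] vs [rug]).
The stem 'tree' ([reɣu], [reɣ]) shows [ɣ] unchanged in both environments, so [ɣ] cannot be basic with [g] derived in isolation.
Therefore /g/ is basic and [ɣ] is derived by intervocalic spirantization (voiced stops become fricatives between vowels).
So 'dog' = /rug/.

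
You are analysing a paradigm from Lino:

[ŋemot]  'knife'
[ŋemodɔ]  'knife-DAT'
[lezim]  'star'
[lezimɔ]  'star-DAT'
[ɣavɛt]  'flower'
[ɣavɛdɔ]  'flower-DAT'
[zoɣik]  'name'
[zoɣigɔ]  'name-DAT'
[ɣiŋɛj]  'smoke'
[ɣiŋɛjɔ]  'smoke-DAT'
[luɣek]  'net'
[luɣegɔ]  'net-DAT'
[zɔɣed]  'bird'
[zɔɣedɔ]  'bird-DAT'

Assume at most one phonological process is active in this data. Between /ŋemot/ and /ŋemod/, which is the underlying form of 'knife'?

The stem for 'knife' ends in [t] in [ŋemot] but [d] in [ŋemodɔ].
Compare 'bird', with invariant [d] in [zɔɣed] and [zɔɣedɔ]: an analysis with underlying /d/ and a rule producing [t] in isolation would wrongly predict alternation here too.
So /t/ is underlying, and a rule of intervocalic voicing — voiceless stops become voiced between vowels — gives [d].

/ŋemot/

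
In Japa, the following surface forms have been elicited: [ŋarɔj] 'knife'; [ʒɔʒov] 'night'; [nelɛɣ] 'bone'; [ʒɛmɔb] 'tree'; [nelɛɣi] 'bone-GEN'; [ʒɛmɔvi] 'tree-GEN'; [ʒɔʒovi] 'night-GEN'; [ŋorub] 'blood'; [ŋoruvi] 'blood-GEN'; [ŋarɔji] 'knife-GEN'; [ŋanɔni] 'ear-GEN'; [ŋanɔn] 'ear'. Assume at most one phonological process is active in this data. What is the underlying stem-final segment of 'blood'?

In [ŋorub] and [ŋoruvi] the final segment of 'blood' alternates: [b] ~ [v].
Compare 'night', with invariant [v] in [ʒɔʒov] and [ʒɔʒovi]: an analysis with underlying /v/ and a rule producing [b] in isolation would wrongly predict alternation here too.
The alternation reflects intervocalic spirantization: voiced stops become fricatives between vowels. /b/ is underlying.

/b/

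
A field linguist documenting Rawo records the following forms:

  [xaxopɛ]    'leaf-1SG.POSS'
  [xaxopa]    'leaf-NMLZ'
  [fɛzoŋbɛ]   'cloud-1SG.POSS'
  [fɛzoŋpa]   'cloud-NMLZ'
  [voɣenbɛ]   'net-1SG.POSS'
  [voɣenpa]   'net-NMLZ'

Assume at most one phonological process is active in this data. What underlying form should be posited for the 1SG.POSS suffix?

The 1SG.POSS morpheme has two allomorphs, [-bɛ] and [-pɛ].
The NMLZ suffix, which begins with [p], is invariant after every stem; so [p] is not altered by any rule here.
So the underlying form is /-bɛ/, and voiced stops become voiceless after a vowel.

/-bɛ/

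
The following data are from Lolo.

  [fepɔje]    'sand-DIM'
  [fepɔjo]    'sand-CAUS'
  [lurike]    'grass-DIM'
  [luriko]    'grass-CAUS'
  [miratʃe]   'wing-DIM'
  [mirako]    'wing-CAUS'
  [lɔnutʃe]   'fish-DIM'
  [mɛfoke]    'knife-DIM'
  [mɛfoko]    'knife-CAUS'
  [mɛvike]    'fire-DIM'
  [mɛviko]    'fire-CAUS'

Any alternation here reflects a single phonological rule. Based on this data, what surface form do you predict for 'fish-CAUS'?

In [miratʃe] and [mirako] the final segment of 'wing' alternates: [tʃ] ~ [k].
But 'grass' keeps [k] in both environments ([lurike], [luriko]), so there is no rule changing /k/ to [tʃ] before the DIM suffix.
The alternation reflects depalatalization: palato-alveolar /tʃ/ becomes [k] when no front vowel follows. /tʃ/ is underlying.
The one attested form of 'fish', [lɔnutʃe], shows underlying /lɔnutʃ/. Applying the same rule when no front vowel follows gives [lɔnuko].

[lɔnuko]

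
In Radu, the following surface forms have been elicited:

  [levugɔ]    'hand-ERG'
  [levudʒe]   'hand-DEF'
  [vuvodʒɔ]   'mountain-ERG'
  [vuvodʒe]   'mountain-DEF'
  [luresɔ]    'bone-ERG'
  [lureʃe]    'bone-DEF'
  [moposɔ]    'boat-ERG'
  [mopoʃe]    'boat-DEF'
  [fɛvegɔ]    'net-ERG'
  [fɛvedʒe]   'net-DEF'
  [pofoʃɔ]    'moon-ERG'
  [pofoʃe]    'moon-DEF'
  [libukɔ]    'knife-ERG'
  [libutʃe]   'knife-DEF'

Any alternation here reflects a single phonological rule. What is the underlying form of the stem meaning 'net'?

/fɛveg/

'net' shows [g] ~ [dʒ] at the end of the stem ([fɛvegɔ] vs [fɛvedʒe]).
Compare 'mountain', with invariant [dʒ] in [vuvodʒɔ] and [vuvodʒe]: an analysis with underlying /dʒ/ and a rule producing [g] before the ERG suffix would wrongly predict alternation here too.
The underlying segment must be /g/; /k/, /g/ and /s/ become palato-alveolar [tʃ], [dʒ] and [ʃ] before a front vowel, yielding [dʒ] there.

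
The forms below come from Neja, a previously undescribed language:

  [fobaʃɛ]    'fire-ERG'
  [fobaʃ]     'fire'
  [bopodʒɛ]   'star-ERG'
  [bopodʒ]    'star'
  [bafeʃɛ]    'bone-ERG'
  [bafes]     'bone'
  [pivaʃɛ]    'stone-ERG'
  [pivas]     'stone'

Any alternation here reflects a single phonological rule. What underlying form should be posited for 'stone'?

/pivas/

The stem for 'stone' ends in [ʃ] in [pivaʃɛ] but [s] in [pivas].
If /ʃ/ were underlying and a rule turned it into [s] in isolation, 'fire' would also alternate; but it has [ʃ] in both [fobaʃɛ] and [fobaʃ].
So /s/ is underlying, and a rule of palatalization before a front vowel — /s/ becomes palato-alveolar [ʃ] before a front vowel — gives [ʃ].
Hence 'stone' is /pivas/ underlyingly.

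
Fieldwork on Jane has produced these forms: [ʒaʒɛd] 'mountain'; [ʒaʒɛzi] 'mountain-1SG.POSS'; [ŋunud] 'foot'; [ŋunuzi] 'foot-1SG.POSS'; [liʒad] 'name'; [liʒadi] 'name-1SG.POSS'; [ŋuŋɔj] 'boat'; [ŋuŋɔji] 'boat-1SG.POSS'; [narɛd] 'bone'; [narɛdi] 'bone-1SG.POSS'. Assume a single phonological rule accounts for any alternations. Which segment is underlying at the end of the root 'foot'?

'foot' shows [d] ~ [z] at the end of the stem ([ŋunud] vs [ŋunuzi]).
If /d/ were underlying and a rule turned it into [z] before the 1SG.POSS suffix, 'name' would also alternate; but it has [d] in both [liʒad] and [liʒadi].
The alternation reflects word-final hardening: voiced fricatives become stops word-finally. /z/ is underlying.

/z/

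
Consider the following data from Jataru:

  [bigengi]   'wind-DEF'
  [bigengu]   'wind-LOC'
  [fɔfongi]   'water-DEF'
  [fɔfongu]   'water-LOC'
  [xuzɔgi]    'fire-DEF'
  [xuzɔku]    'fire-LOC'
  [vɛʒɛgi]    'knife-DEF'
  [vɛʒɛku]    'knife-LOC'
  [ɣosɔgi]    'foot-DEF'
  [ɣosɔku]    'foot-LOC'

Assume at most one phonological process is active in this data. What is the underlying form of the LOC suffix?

The LOC morpheme has two allomorphs, [-gu] and [-ku].
The DEF suffix, which begins with [g], is invariant after every stem; so [g] is not altered by any rule here.
The LOC suffix is therefore /-ku/ underlyingly, with post-nasal voicing: voiceless stops become voiced after a nasal.

/-ku/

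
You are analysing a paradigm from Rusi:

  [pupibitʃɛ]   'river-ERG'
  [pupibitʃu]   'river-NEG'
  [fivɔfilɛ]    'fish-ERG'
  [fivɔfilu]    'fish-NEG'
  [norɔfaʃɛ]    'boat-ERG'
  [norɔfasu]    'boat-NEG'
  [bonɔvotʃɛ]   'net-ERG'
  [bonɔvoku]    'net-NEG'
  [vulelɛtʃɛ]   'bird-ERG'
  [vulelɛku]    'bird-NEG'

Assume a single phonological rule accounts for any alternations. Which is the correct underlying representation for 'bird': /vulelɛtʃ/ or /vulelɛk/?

/vulelɛk/

The root 'bird' surfaces as [vulelɛtʃɛ] and [vulelɛku], with a stem-final [tʃ] ~ [k] alternation.
But 'river' keeps [tʃ] in both environments ([pupibitʃɛ], [pupibitʃu]), so there is no rule changing /tʃ/ to [k] before the NEG suffix.
Therefore /k/ is basic and [tʃ] is derived by palatalization before a front vowel (/k/ and /s/ become palato-alveolar [tʃ] and [ʃ] before a front vowel).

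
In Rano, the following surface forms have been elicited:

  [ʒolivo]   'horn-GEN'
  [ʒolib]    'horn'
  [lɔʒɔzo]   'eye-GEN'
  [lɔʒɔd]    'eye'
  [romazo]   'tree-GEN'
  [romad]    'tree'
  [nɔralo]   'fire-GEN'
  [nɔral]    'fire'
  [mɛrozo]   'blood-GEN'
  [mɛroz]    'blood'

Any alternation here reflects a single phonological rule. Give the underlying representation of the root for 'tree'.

/romad/

The root 'tree' surfaces as [romazo] and [romad], with a stem-final [z] ~ [d] alternation.
But 'blood' keeps [z] in both environments ([mɛrozo], [mɛroz]), so there is no rule changing /z/ to [d] in isolation.
The underlying segment must be /d/; voiced stops become fricatives between vowels, yielding [z] there.
So 'tree' = /romad/.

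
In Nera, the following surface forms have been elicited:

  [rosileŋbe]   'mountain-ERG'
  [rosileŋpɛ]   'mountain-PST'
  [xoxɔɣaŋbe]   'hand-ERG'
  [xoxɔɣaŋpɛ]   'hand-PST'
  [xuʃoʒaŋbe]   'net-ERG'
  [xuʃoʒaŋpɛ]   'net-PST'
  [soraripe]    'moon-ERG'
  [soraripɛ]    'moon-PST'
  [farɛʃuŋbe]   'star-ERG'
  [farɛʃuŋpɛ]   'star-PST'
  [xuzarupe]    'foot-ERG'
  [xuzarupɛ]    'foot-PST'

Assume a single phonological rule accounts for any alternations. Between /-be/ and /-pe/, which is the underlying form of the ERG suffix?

/-be/

The ERG morpheme has two allomorphs, [-be] and [-pe].
By contrast the PST suffix keeps its initial [p] throughout — that segment must be underlying.
The ERG suffix is therefore /-be/ underlyingly, with post-vocalic devoicing: voiced stops become voiceless after a vowel.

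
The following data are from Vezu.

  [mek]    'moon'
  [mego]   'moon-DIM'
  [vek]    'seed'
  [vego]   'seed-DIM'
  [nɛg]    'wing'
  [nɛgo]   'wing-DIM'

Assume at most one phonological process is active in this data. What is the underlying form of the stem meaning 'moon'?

/mek/

'moon' shows [k] ~ [g] at the end of the stem ([mek] vs [mego]).
The stem 'wing' ([nɛg], [nɛgo]) shows [g] unchanged in both environments, so [g] cannot be basic with [k] derived in isolation.
The alternation reflects intervocalic voicing: voiceless stops become voiced between vowels. /k/ is underlying.
The underlying form of 'moon' is therefore /mek/.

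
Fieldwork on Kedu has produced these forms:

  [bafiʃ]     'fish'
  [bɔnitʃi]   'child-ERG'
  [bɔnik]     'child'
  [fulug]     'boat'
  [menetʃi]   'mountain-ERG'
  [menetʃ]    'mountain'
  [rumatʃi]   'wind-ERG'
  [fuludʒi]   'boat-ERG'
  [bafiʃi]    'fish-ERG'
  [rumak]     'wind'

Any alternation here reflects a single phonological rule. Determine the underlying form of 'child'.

/bɔnik/

In [bɔnitʃi] and [bɔnik] the final segment of 'child' alternates: [tʃ] ~ [k].
The stem 'mountain' ([menetʃi], [menetʃ]) shows [tʃ] unchanged in both environments, so [tʃ] cannot be basic with [k] derived in isolation.
The alternation reflects palatalization before a front vowel: /k/ and /g/ become palato-alveolar [tʃ] and [dʒ] before a front vowel. /k/ is underlying.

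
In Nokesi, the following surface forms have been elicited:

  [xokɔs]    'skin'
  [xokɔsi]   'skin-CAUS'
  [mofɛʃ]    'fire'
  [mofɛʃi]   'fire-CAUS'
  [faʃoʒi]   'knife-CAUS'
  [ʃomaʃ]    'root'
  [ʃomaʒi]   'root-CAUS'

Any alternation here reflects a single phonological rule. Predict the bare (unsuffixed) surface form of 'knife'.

'root' shows [ʃ] ~ [ʒ] at the end of the stem ([ʃomaʃ] vs [ʃomaʒi]).
Compare 'fire', with invariant [ʃ] in [mofɛʃ] and [mofɛʃi]: an analysis with underlying /ʃ/ and a rule producing [ʒ] before the CAUS suffix would wrongly predict alternation here too.
Therefore /ʒ/ is basic and [ʃ] is derived by word-final obstruent devoicing (voiced obstruents become voiceless word-finally).
From [faʃoʒi] the stem 'knife' is /faʃoʒ/; word-finally this yields [faʃoʃ].

[faʃoʃ]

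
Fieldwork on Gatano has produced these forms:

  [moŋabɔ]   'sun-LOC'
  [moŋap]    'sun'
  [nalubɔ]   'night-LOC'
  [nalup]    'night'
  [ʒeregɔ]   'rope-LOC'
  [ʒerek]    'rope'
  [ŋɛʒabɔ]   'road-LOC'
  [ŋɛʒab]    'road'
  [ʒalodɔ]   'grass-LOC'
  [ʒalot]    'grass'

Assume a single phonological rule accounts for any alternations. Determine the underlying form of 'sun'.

The root 'sun' surfaces as [moŋabɔ] and [moŋap], with a stem-final [b] ~ [p] alternation.
But 'road' keeps [b] in both environments ([ŋɛʒabɔ], [ŋɛʒab]), so there is no rule changing /b/ to [p] in isolation.
So /p/ is underlying, and a rule of intervocalic voicing — voiceless stops become voiced between vowels — gives [b].

/moŋap/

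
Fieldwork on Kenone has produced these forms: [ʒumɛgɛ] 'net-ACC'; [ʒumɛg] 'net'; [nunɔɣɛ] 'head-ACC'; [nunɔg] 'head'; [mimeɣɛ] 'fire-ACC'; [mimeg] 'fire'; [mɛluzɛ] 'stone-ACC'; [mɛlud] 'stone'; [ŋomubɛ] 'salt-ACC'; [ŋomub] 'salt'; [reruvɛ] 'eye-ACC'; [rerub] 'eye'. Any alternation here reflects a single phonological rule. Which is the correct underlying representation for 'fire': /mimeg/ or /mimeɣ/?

The stem for 'fire' ends in [ɣ] in [mimeɣɛ] but [g] in [mimeg].
Compare 'net', with invariant [g] in [ʒumɛgɛ] and [ʒumɛg]: an analysis with underlying /g/ and a rule producing [ɣ] before the ACC suffix would wrongly predict alternation here too.
The alternation reflects word-final hardening: voiced fricatives become stops word-finally. /ɣ/ is underlying.

/mimeɣ/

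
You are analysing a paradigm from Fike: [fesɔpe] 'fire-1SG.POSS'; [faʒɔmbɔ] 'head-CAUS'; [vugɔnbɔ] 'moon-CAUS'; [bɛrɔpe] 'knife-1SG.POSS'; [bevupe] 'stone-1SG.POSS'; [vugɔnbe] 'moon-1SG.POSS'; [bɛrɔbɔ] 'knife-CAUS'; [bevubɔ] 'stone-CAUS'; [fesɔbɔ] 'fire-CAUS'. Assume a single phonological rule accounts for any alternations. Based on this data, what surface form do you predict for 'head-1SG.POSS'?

[faʒɔmbe]

The 1SG.POSS suffix surfaces as [-be] and [-pe], depending on the final segment of the stem.
By contrast the CAUS suffix keeps its initial [b] throughout — that segment must be underlying.
The 1SG.POSS suffix is therefore /-pe/ underlyingly, with post-nasal voicing: voiceless stops become voiced after a nasal.
After 'head', which ends in a nasal, the suffix surfaces as [-be], giving [faʒɔmbe].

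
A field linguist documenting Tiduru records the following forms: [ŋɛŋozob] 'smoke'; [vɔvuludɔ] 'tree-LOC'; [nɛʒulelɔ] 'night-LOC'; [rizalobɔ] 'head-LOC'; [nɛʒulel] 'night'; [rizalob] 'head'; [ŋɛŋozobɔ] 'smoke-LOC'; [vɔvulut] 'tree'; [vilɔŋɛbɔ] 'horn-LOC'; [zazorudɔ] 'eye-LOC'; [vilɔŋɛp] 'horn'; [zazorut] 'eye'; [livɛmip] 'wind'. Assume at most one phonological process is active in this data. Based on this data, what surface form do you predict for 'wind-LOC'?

The stem for 'horn' ends in [b] in [vilɔŋɛbɔ] but [p] in [vilɔŋɛp].
The stem 'smoke' ([ŋɛŋozobɔ], [ŋɛŋozob]) shows [b] unchanged in both environments, so [b] cannot be basic with [p] derived in isolation.
So /p/ is underlying, and a rule of intervocalic voicing — voiceless stops become voiced between vowels — gives [b].
The one attested form of 'wind', [livɛmip], shows underlying /livɛmip/. Applying the same rule between vowels gives [livɛmibɔ].

[livɛmibɔ]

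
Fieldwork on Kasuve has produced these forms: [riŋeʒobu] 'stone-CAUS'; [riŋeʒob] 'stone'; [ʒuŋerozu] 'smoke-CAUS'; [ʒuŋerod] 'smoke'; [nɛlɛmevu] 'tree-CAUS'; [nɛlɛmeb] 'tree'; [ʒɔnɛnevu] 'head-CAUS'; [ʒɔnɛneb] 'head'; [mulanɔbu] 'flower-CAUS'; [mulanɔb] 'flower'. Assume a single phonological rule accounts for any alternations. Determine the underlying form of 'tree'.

'tree' shows [v] ~ [b] at the end of the stem ([nɛlɛmevu] vs [nɛlɛmeb]).
If /b/ were underlying and a rule turned it into [v] before the CAUS suffix, 'flower' would also alternate; but it has [b] in both [mulanɔbu] and [mulanɔb].
So /v/ is underlying, and a rule of word-final hardening — voiced fricatives become stops word-finally — gives [b].

/nɛlɛmev/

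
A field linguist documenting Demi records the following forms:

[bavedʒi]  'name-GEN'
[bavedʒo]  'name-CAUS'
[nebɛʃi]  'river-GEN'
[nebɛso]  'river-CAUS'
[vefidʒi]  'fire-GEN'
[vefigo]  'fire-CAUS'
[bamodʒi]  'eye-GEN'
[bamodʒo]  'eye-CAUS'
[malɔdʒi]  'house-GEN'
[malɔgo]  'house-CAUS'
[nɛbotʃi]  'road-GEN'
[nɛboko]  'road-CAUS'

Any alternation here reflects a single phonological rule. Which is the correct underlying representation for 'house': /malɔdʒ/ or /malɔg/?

/malɔg/

In [malɔdʒi] and [malɔgo] the final segment of 'house' alternates: [dʒ] ~ [g].
But 'eye' keeps [dʒ] in both environments ([bamodʒi], [bamodʒo]), so there is no rule changing /dʒ/ to [g] before the CAUS suffix.
The alternation reflects palatalization before a front vowel: /k/, /g/ and /s/ become palato-alveolar [tʃ], [dʒ] and [ʃ] before a front vowel. /g/ is underlying.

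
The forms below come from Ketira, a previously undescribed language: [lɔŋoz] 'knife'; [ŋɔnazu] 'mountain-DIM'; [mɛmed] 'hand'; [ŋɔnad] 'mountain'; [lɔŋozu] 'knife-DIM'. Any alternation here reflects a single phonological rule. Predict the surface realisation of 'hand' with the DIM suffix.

[mɛmezu]

In [ŋɔnazu] and [ŋɔnad] the final segment of 'mountain' alternates: [z] ~ [d].
If /z/ were underlying and a rule turned it into [d] in isolation, 'knife' would also alternate; but it has [z] in both [lɔŋozu] and [lɔŋoz].
Therefore /d/ is basic and [z] is derived by intervocalic spirantization (voiced stops become fricatives between vowels).
From [mɛmed] the stem 'hand' is /mɛmed/; between vowels this yields [mɛmezu].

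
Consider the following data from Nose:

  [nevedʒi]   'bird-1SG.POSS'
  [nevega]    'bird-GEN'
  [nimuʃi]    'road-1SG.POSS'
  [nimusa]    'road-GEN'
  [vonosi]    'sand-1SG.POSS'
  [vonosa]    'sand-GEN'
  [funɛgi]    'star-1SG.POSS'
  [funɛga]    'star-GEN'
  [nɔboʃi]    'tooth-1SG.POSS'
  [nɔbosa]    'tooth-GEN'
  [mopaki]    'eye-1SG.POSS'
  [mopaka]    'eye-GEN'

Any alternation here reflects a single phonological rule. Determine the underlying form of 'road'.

/nimuʃ/

In [nimuʃi] and [nimusa] the final segment of 'road' alternates: [ʃ] ~ [s].
If /s/ were underlying and a rule turned it into [ʃ] before the 1SG.POSS suffix, 'sand' would also alternate; but it has [s] in both [vonosi] and [vonosa].
So /ʃ/ is underlying, and a rule of depalatalization — palato-alveolar /dʒ/ and /ʃ/ become [g] and [s] when no front vowel follows — gives [s].
The underlying form of 'road' is therefore /nimuʃ/.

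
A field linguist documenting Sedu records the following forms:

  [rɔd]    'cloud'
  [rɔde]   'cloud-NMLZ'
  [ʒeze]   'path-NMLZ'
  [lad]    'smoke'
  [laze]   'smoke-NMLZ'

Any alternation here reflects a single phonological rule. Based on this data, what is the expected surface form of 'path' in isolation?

[ʒed]

'smoke' shows [d] ~ [z] at the end of the stem ([lad] vs [laze]).
The stem 'cloud' ([rɔd], [rɔde]) shows [d] unchanged in both environments, so [d] cannot be basic with [z] derived before the NMLZ suffix.
So /z/ is underlying, and a rule of word-final hardening — voiced fricatives become stops word-finally — gives [d].
The one attested form of 'path', [ʒeze], shows underlying /ʒez/. Applying the same rule word-finally gives [ʒed].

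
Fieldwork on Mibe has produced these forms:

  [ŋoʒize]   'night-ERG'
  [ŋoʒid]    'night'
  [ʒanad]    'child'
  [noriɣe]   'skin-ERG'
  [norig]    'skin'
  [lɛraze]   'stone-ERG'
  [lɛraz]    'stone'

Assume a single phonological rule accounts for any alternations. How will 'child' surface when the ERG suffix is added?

[ʒanaze]

In [ŋoʒize] and [ŋoʒid] the final segment of 'night' alternates: [z] ~ [d].
Compare 'stone', with invariant [z] in [lɛraze] and [lɛraz]: an analysis with underlying /z/ and a rule producing [d] in isolation would wrongly predict alternation here too.
The underlying segment must be /d/; voiced stops become fricatives between vowels, yielding [z] there.
From [ʒanad] the stem 'child' is /ʒanad/; between vowels this yields [ʒanaze].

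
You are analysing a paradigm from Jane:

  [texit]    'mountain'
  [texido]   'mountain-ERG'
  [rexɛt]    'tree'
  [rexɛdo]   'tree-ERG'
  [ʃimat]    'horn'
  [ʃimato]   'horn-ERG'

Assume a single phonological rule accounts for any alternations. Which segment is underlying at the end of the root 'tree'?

The root 'tree' surfaces as [rexɛt] and [rexɛdo], with a stem-final [t] ~ [d] alternation.
But 'horn' keeps [t] in both environments ([ʃimat], [ʃimato]), so there is no rule changing /t/ to [d] before the ERG suffix.
The underlying segment must be /d/; voiced obstruents become voiceless word-finally, yielding [t] there.

/d/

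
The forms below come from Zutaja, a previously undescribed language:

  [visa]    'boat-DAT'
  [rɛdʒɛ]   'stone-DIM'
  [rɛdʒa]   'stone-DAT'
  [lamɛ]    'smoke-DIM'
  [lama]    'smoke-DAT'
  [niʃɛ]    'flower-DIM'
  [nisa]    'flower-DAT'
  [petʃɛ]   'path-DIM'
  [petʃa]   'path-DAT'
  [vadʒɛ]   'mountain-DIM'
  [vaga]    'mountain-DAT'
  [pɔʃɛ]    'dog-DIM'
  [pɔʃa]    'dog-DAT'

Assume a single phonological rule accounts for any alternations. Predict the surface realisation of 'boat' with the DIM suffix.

The root 'flower' surfaces as [niʃɛ] and [nisa], with a stem-final [ʃ] ~ [s] alternation.
If /ʃ/ were underlying and a rule turned it into [s] before the DAT suffix, 'dog' would also alternate; but it has [ʃ] in both [pɔʃɛ] and [pɔʃa].
The underlying segment must be /s/; /g/ and /s/ become palato-alveolar [dʒ] and [ʃ] before a front vowel, yielding [ʃ] there.
The one attested form of 'boat', [visa], shows underlying /vis/. Applying the same rule before a front vowel gives [viʃɛ].

[viʃɛ]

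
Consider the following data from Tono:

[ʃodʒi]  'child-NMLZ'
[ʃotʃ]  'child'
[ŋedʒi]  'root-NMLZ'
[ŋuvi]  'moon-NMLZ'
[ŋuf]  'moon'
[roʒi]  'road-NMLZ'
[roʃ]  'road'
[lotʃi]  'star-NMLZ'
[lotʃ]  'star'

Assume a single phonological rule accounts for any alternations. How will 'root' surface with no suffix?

'child' shows [dʒ] ~ [tʃ] at the end of the stem ([ʃodʒi] vs [ʃotʃ]).
But 'star' keeps [tʃ] in both environments ([lotʃi], [lotʃ]), so there is no rule changing /tʃ/ to [dʒ] before the NMLZ suffix.
The underlying segment must be /dʒ/; voiced obstruents become voiceless word-finally, yielding [tʃ] there.
From [ŋedʒi] the stem 'root' is /ŋedʒ/; word-finally this yields [ŋetʃ].

[ŋetʃ]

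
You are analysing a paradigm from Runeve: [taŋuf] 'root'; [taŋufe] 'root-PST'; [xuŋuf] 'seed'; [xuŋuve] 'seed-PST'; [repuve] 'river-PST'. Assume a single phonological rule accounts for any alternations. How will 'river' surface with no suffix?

The stem for 'seed' ends in [f] in [xuŋuf] but [v] in [xuŋuve].
But 'root' keeps [f] in both environments ([taŋuf], [taŋufe]), so there is no rule changing /f/ to [v] before the PST suffix.
So /v/ is underlying, and a rule of word-final obstruent devoicing — voiced obstruents become voiceless word-finally — gives [f].
From [repuve] the stem 'river' is /repuv/; word-finally this yields [repuf].

[repuf]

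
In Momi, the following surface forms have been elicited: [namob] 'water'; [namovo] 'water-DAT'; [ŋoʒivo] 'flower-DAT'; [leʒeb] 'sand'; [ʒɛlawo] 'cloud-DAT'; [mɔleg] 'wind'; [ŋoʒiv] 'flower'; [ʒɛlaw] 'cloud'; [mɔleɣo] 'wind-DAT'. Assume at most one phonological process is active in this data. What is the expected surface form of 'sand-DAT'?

In [namob] and [namovo] the final segment of 'water' alternates: [b] ~ [v].
The stem 'flower' ([ŋoʒiv], [ŋoʒivo]) shows [v] unchanged in both environments, so [v] cannot be basic with [b] derived in isolation.
The underlying segment must be /b/; voiced stops become fricatives between vowels, yielding [v] there.
From [leʒeb] the stem 'sand' is /leʒeb/; between vowels this yields [leʒevo].

[leʒevo]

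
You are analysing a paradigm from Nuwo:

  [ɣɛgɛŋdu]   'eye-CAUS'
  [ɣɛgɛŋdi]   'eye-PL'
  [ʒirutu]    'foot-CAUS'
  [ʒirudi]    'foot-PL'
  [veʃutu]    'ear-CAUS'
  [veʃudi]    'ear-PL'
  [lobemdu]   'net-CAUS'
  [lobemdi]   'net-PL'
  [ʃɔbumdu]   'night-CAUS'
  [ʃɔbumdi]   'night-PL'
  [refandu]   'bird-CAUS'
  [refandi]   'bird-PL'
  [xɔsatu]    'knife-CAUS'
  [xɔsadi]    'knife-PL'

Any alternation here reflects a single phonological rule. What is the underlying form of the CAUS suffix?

/-tu/

The CAUS morpheme has two allomorphs, [-du] and [-tu].
The PL suffix, which begins with [d], is invariant after every stem; so [d] is not altered by any rule here.
So the underlying form is /-tu/, and voiceless stops become voiced after a nasal.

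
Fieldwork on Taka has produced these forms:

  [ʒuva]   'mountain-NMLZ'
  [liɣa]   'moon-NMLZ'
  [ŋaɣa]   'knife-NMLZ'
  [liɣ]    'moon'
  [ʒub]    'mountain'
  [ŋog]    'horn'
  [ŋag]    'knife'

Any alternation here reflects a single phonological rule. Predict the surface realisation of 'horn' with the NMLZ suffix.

[ŋoɣa]

In [ŋag] and [ŋaɣa] the final segment of 'knife' alternates: [g] ~ [ɣ].
If /ɣ/ were underlying and a rule turned it into [g] in isolation, 'moon' would also alternate; but it has [ɣ] in both [liɣ] and [liɣa].
Therefore /g/ is basic and [ɣ] is derived by intervocalic spirantization (voiced stops become fricatives between vowels).
The one attested form of 'horn', [ŋog], shows underlying /ŋog/. Applying the same rule between vowels gives [ŋoɣa].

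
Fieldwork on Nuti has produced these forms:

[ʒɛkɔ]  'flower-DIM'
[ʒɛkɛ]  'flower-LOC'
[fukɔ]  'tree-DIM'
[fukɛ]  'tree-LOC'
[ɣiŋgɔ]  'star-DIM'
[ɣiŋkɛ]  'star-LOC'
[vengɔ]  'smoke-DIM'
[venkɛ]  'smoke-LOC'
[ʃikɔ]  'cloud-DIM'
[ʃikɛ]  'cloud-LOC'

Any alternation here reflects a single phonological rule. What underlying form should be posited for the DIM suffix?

/-gɔ/

The DIM morpheme has two allomorphs, [-gɔ] and [-kɔ].
By contrast the LOC suffix keeps its initial [k] throughout — that segment must be underlying.
So the underlying form is /-gɔ/, and voiced stops become voiceless after a vowel.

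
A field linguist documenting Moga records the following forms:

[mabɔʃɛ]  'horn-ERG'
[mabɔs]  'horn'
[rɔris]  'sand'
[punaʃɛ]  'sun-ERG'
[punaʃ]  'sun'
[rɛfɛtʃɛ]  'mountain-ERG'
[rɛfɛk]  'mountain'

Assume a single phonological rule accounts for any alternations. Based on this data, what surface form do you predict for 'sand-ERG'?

[rɔriʃɛ]

In [mabɔʃɛ] and [mabɔs] the final segment of 'horn' alternates: [ʃ] ~ [s].
But 'sun' keeps [ʃ] in both environments ([punaʃɛ], [punaʃ]), so there is no rule changing /ʃ/ to [s] in isolation.
Therefore /s/ is basic and [ʃ] is derived by palatalization before a front vowel (/k/ and /s/ become palato-alveolar [tʃ] and [ʃ] before a front vowel).
From [rɔris] the stem 'sand' is /rɔris/; before a front vowel this yields [rɔriʃɛ].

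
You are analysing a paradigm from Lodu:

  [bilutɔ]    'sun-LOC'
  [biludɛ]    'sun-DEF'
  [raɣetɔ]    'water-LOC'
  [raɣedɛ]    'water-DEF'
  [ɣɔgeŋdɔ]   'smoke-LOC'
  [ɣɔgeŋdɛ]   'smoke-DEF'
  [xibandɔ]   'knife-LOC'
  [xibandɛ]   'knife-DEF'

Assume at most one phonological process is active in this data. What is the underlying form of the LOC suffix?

The LOC suffix surfaces as [-dɔ] and [-tɔ], depending on the final segment of the stem.
By contrast the DEF suffix keeps its initial [d] throughout — that segment must be underlying.
The LOC suffix is therefore /-tɔ/ underlyingly, with post-nasal voicing: voiceless stops become voiced after a nasal.

/-tɔ/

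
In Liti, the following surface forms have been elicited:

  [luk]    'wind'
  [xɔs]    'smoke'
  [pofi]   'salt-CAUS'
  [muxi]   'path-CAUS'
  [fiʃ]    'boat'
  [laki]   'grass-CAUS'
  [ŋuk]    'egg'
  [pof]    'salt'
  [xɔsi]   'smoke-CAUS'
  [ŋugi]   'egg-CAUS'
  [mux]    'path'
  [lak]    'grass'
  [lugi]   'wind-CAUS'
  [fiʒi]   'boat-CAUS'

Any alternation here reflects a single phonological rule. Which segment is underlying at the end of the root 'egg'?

/g/

The stem for 'egg' ends in [g] in [ŋugi] but [k] in [ŋuk].
The stem 'grass' ([laki], [lak]) shows [k] unchanged in both environments, so [k] cannot be basic with [g] derived before the CAUS suffix.
The alternation reflects word-final obstruent devoicing: voiced obstruents become voiceless word-finally. /g/ is underlying.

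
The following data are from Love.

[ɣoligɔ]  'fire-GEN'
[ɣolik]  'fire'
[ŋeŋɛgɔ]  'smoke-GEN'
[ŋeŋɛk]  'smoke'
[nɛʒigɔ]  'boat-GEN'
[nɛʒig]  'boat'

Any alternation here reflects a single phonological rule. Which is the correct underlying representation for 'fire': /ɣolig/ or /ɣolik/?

/ɣolik/

In [ɣoligɔ] and [ɣolik] the final segment of 'fire' alternates: [g] ~ [k].
Compare 'boat', with invariant [g] in [nɛʒigɔ] and [nɛʒig]: an analysis with underlying /g/ and a rule producing [k] in isolation would wrongly predict alternation here too.
The underlying segment must be /k/; voiceless stops become voiced between vowels, yielding [g] there.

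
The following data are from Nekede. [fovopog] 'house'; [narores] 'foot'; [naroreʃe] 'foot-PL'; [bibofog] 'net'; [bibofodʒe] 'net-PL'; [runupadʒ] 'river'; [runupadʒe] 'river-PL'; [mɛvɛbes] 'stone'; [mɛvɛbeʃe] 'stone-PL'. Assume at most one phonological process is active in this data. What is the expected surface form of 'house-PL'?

In [bibofog] and [bibofodʒe] the final segment of 'net' alternates: [g] ~ [dʒ].
The stem 'river' ([runupadʒ], [runupadʒe]) shows [dʒ] unchanged in both environments, so [dʒ] cannot be basic with [g] derived in isolation.
The underlying segment must be /g/; /g/ and /s/ become palato-alveolar [dʒ] and [ʃ] before a front vowel, yielding [dʒ] there.
The one attested form of 'house', [fovopog], shows underlying /fovopog/. Applying the same rule before a front vowel gives [fovopodʒe].

[fovopodʒe]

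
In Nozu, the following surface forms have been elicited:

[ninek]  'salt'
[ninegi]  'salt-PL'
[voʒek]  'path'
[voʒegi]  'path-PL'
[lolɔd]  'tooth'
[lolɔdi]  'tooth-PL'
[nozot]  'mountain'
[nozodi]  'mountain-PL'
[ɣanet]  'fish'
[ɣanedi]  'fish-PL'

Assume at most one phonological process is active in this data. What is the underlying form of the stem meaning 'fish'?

/ɣanet/

In [ɣanet] and [ɣanedi] the final segment of 'fish' alternates: [t] ~ [d].
But 'tooth' keeps [d] in both environments ([lolɔd], [lolɔdi]), so there is no rule changing /d/ to [t] in isolation.
Therefore /t/ is basic and [d] is derived by intervocalic voicing (voiceless stops become voiced between vowels).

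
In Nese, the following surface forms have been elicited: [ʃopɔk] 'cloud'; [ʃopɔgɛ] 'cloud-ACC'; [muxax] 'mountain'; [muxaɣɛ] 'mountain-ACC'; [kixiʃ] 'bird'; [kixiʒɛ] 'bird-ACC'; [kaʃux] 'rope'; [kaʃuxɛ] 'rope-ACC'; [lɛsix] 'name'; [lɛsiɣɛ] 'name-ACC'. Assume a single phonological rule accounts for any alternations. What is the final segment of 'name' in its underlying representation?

The stem for 'name' ends in [x] in [lɛsix] but [ɣ] in [lɛsiɣɛ].
The stem 'rope' ([kaʃux], [kaʃuxɛ]) shows [x] unchanged in both environments, so [x] cannot be basic with [ɣ] derived before the ACC suffix.
The underlying segment must be /ɣ/; voiced obstruents become voiceless word-finally, yielding [x] there.

/ɣ/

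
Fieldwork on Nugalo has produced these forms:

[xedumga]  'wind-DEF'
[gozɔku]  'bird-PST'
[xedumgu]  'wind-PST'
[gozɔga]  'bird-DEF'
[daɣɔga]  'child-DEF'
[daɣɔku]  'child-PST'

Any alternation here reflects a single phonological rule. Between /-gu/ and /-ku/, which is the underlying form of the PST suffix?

/-ku/

The PST suffix surfaces as [-gu] and [-ku], depending on the final segment of the stem.
By contrast the DEF suffix keeps its initial [g] throughout — that segment must be underlying.
So the underlying form is /-ku/, and voiceless stops become voiced after a nasal.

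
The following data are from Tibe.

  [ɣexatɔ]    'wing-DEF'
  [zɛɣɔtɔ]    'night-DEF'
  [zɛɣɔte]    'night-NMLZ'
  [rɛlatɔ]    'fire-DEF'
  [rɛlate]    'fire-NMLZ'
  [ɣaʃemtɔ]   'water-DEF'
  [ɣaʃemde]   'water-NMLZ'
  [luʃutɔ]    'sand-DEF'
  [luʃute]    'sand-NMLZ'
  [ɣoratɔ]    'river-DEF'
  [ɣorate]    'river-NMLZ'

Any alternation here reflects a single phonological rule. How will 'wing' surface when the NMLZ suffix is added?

The NMLZ suffix surfaces as [-de] and [-te], depending on the final segment of the stem.
By contrast the DEF suffix keeps its initial [t] throughout — that segment must be underlying.
The NMLZ suffix is therefore /-de/ underlyingly, with post-vocalic devoicing: voiced stops become voiceless after a vowel.
After 'wing', which ends in a vowel, the suffix surfaces as [-te], giving [ɣexate].

[ɣexate]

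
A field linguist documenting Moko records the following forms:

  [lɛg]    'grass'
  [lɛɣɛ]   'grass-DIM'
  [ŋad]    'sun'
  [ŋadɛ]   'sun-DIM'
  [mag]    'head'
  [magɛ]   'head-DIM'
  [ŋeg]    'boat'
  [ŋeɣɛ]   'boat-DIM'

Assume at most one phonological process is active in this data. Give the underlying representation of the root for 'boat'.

/ŋeɣ/

'boat' shows [g] ~ [ɣ] at the end of the stem ([ŋeg] vs [ŋeɣɛ]).
The stem 'head' ([mag], [magɛ]) shows [g] unchanged in both environments, so [g] cannot be basic with [ɣ] derived before the DIM suffix.
The underlying segment must be /ɣ/; voiced fricatives become stops word-finally, yielding [g] there.
Hence 'boat' is /ŋeɣ/ underlyingly.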